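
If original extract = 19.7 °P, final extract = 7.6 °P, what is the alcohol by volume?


SG = 259/(259 − P);  ABV = (OG − FG)·131.25
OG = 259/(259 − 19.7) = 1.0823
FG = 259/(259 − 7.6) = 1.0302
ABV = (1.0823 − 1.0302)·131.25

6.8372 % ABV


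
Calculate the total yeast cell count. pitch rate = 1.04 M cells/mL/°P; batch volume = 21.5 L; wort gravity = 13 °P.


cells (billions) = rate · V_L · °P
cells = 1.04 · 21.5 · 13

290.6800 billion cells


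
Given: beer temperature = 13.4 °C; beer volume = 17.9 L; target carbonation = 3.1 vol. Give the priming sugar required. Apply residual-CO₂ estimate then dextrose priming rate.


residual = 14.695·(0.01821 + 0.09011·e^(−0.04·T));  sugar = (target − residual)·4.0·V
residual = 14.695·(0.01821 + 0.09011·e^(−0.04·13.4)) = 1.0423
sugar = (3.1 − 1.0423)·4.0·17.9

147.3281 g


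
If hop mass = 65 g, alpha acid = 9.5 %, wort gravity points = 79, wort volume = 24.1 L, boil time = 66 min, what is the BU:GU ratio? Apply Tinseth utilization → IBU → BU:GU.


U = 1.65·0.000125^(GP/1000)·(1−e^(−0.04t))/4.15;  IBU = (α/100)·m·U·1000/V;  BU:GU = IBU/GP
U = 1.65·0.000125^(79/1000)·(1−e^(−0.04·66))/4.15 = 0.1815
IBU = (9.5/100)·65·0.1815·1000/24.1 = 46.5113
BU:GU = 46.5113/79

0.5888


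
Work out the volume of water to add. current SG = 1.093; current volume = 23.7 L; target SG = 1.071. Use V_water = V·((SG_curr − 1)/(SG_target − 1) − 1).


V_water = 23.7·((1.093 − 1)/(1.071 − 1) − 1)

7.3437 L


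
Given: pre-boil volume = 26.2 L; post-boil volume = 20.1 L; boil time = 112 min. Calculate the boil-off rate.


rate = (V_pre − V_post) / (t_min/60)
rate = (26.2 − 20.1) / (112/60)

3.2679 L/hr


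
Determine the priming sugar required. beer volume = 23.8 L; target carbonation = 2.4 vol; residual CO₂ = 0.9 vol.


sugar = (target − residual)·4.0·V
sugar = (2.4 − 0.9)·4.0·23.8

142.8000 g


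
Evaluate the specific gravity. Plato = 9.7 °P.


SG = 259/(259 − P)
SG = 259/(259 − 9.7)

1.0389


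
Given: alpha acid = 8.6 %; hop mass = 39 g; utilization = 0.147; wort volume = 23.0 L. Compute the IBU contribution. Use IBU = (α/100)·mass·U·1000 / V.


IBU = (8.6/100)·39·0.147·1000 / 23.0

21.4364 IBU


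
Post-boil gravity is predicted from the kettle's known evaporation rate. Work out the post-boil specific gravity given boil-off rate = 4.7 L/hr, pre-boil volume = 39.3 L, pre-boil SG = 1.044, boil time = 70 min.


V_post = V_pre − rate·(t/60);  SG_post = 1 + (SG_pre−1)·V_pre/V_post
V_post = 39.3 − 4.7·(70/60) = 33.8167
SG_post = 1 + (1.044 − 1)·39.3/33.8167

1.0511


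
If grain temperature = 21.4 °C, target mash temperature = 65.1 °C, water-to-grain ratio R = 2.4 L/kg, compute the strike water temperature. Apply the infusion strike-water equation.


T_strike = (0.41/R)·(T_mash − T_grain) + T_mash
T_strike = (0.41/2.4)·(65.1 − 21.4) + 65.1

72.5654 °C


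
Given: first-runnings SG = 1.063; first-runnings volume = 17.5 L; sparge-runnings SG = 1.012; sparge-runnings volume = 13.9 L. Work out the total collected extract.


total = Σ (SG_i − 1)·1000·V_i
first = (1.063 − 1)·1000·17.5 = 1102.5000
sparge = (1.012 − 1)·1000·13.9 = 166.8000
total = 1102.5000 + 166.8000

1269.3000 gravity·L


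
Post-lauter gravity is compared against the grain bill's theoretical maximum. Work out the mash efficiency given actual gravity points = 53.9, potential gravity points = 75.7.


efficiency = actual / potential × 100
efficiency = 53.9 / 75.7 × 100

71.2021 %


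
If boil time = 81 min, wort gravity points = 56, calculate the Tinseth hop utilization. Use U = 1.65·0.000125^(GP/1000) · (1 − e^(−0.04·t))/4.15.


bigness = 1.65·0.000125^(56/1000) = 0.9975
boil_factor = (1 − e^(−0.04·81))/4.15 = 0.2315
U = 0.9975 · 0.2315

0.2309


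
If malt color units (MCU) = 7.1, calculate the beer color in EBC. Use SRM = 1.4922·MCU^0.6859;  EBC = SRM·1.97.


SRM = 1.4922·7.1^0.6859 = 5.7241
EBC = 5.7241·1.97

11.2764 EBC


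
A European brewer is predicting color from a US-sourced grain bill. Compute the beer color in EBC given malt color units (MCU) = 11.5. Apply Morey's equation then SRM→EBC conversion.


SRM = 1.4922·MCU^0.6859;  EBC = SRM·1.97
SRM = 1.4922·11.5^0.6859 = 7.9682
EBC = 7.9682·1.97

15.6973 EBC


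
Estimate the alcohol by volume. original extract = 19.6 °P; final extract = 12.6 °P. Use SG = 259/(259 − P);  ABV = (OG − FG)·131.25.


OG = 259/(259 − 19.6) = 1.0819
FG = 259/(259 − 12.6) = 1.0511
ABV = (1.0819 − 1.0511)·131.25

4.0340 % ABV


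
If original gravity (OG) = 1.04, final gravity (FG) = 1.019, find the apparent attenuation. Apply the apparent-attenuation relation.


AA = (OG − FG)/(OG − 1) · 100
AA = (1.04 − 1.019)/(1.04 − 1) · 100

52.5000 %


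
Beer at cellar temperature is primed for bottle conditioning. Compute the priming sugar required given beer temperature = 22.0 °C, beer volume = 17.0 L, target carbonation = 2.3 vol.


residual = 14.695·(0.01821 + 0.09011·e^(−0.04·T));  sugar = (target − residual)·4.0·V
residual = 14.695·(0.01821 + 0.09011·e^(−0.04·22.0)) = 0.8168
sugar = (2.3 − 0.8168)·4.0·17.0

100.8550 g


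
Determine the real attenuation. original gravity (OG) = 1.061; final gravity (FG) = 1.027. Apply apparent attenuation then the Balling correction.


AA = (OG−FG)/(OG−1)·100;  RA = AA·0.8192
AA = (1.061 − 1.027)/(1.061 − 1)·100 = 55.7377
RA = 55.7377·0.8192

45.6603 %


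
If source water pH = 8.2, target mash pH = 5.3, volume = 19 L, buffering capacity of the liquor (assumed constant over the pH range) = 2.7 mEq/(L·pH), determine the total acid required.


acid = buffering capacity · (pH_source − pH_target) · V
acid = 2.7 · (8.2 − 5.3) · 19

148.7700 mEq


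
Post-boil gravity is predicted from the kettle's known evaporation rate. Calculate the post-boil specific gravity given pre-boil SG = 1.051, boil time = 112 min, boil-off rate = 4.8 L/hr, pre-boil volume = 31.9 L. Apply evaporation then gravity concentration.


V_post = V_pre − rate·(t/60);  SG_post = 1 + (SG_pre−1)·V_pre/V_post
V_post = 31.9 − 4.8·(112/60) = 22.9400
SG_post = 1 + (1.051 − 1)·31.9/22.9400

1.0709


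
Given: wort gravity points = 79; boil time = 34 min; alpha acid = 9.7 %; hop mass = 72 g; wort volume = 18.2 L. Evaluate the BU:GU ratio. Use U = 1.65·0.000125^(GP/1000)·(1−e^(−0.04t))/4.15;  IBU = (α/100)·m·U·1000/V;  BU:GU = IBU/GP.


U = 1.65·0.000125^(79/1000)·(1−e^(−0.04·34))/4.15 = 0.1453
IBU = (9.7/100)·72·0.1453·1000/18.2 = 55.7586
BU:GU = 55.7586/79

0.7058


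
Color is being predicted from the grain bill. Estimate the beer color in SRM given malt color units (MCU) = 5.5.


SRM = 1.4922 · MCU^0.6859
SRM = 1.4922 · 5.5^0.6859

4.8044 SRM


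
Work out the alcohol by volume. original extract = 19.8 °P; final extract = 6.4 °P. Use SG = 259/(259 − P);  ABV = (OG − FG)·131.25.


OG = 259/(259 − 19.8) = 1.0828
FG = 259/(259 − 6.4) = 1.0253
ABV = (1.0828 − 1.0253)·131.25

7.5389 % ABV


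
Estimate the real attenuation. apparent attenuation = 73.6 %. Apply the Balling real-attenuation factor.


RA = AA · 0.8192
RA = 73.6 · 0.8192

60.2931 %


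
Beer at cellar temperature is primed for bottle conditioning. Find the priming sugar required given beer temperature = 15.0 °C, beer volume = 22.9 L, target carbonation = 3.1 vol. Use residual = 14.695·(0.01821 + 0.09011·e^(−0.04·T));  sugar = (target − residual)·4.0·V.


residual = 14.695·(0.01821 + 0.09011·e^(−0.04·15.0)) = 0.9943
sugar = (3.1 − 0.9943)·4.0·22.9

192.8808 g


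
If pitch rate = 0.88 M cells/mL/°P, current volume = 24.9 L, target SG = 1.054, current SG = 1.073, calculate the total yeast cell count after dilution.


V_w = V·((SG_c−1)/(SG_t−1)−1);  °P = 259 − 259/SG_t;  cells = rate·(V+V_w)·°P
V_w = 24.9·((1.073−1)/(1.054−1)−1) = 8.7611
V_final = 24.9 + 8.7611 = 33.6611
°P = 259 − 259/1.054 = 13.2694
cells = 0.88·33.6611·13.2694

393.0647 billion cells


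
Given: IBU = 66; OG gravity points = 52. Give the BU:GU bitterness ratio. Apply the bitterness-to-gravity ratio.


BU:GU = IBU / OG_points
BU:GU = 66 / 52

1.2692


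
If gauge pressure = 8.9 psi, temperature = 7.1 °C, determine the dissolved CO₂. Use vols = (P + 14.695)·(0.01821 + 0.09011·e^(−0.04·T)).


vols = (8.9 + 14.695)·(0.01821 + 0.09011·e^(−0.04·7.1))

2.0302 volumes


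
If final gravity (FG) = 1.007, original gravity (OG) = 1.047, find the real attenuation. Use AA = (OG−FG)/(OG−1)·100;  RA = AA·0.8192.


AA = (1.047 − 1.007)/(1.047 − 1)·100 = 85.1064
RA = 85.1064·0.8192

69.7191 %


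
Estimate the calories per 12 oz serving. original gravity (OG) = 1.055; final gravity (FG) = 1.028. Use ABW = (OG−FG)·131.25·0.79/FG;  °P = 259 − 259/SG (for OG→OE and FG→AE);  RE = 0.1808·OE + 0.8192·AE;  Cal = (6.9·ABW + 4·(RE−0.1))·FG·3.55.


ABW = (1.055 − 1.028)·131.25·0.79/1.028 = 2.7233
OE = 259 − 259/1.055 = 13.5024 °P
AE = 259 − 259/1.028 = 7.0545 °P
RE = 0.1808·13.5024 + 0.8192·7.0545 = 8.2203 °P
Cal = (6.9·2.7233 + 4·(8.2203−0.1))·1.028·3.55

187.1115 kcal


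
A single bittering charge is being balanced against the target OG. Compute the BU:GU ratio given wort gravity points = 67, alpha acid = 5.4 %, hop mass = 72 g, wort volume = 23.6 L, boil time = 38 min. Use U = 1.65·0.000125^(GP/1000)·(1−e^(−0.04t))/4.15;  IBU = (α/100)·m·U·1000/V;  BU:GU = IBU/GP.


U = 1.65·0.000125^(67/1000)·(1−e^(−0.04·38))/4.15 = 0.1701
IBU = (5.4/100)·72·0.1701·1000/23.6 = 28.0256
BU:GU = 28.0256/67

0.4183


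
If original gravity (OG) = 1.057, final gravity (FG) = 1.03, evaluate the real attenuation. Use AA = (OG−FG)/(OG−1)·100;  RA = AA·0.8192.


AA = (1.057 − 1.03)/(1.057 − 1)·100 = 47.3684
RA = 47.3684·0.8192

38.8042 %


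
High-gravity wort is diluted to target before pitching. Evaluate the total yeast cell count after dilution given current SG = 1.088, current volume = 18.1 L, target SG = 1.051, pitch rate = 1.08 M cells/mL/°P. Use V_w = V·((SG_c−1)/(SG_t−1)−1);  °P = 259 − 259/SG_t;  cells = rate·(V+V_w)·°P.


V_w = 18.1·((1.088−1)/(1.051−1)−1) = 13.1314
V_final = 18.1 + 13.1314 = 31.2314
°P = 259 − 259/1.051 = 12.5680
cells = 1.08·31.2314·12.5680

423.9182 billion cells


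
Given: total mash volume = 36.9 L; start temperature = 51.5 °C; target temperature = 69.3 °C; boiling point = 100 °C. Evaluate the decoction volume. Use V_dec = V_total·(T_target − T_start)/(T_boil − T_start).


V_dec = 36.9·(69.3 − 51.5)/(100 − 51.5)

13.5427 L


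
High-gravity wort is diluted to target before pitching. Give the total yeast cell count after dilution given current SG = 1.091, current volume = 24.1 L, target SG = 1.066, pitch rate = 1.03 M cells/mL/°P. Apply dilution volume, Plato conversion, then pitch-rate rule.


V_w = V·((SG_c−1)/(SG_t−1)−1);  °P = 259 − 259/SG_t;  cells = rate·(V+V_w)·°P
V_w = 24.1·((1.091−1)/(1.066−1)−1) = 9.1288
V_final = 24.1 + 9.1288 = 33.2288
°P = 259 − 259/1.066 = 16.0356
cells = 1.03·33.2288·16.0356

548.8305 billion cells


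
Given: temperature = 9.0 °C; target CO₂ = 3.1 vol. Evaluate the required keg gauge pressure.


psi = vols/(0.01821 + 0.09011·e^(−0.04·T)) − 14.695
psi = 3.1/(0.01821 + 0.09011·e^(−0.04·9.0)) − 14.695

23.5400 psi


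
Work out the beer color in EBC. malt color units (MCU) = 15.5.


SRM = 1.4922·MCU^0.6859;  EBC = SRM·1.97
SRM = 1.4922·15.5^0.6859 = 9.7786
EBC = 9.7786·1.97

19.2638 EBC


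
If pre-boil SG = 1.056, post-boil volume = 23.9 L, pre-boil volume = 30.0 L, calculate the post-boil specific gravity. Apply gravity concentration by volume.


SG_post = 1 + (SG_pre − 1)·V_pre/V_post
pts_pre = (1.056 − 1)·1000 = 56.0000
pts_post = 56.0000·30.0/23.9 = 70.2929
SG_post = 1 + 70.2929/1000

1.0703


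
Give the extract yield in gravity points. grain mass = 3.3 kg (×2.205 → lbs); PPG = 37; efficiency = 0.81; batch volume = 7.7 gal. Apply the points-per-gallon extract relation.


points = lbs × PPG × eff / vol
lbs = 3.3 × 2.205 = 7.2765
points = 7.2765 × 37 × 0.81 / 7.7

28.3217 points


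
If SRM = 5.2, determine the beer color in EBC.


EBC = SRM · 1.97
EBC = 5.2 · 1.97

10.2440 EBC


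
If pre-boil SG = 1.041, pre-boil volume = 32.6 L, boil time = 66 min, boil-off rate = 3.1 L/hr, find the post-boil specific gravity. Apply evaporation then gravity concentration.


V_post = V_pre − rate·(t/60);  SG_post = 1 + (SG_pre−1)·V_pre/V_post
V_post = 32.6 − 3.1·(66/60) = 29.1900
SG_post = 1 + (1.041 − 1)·32.6/29.1900

1.0458


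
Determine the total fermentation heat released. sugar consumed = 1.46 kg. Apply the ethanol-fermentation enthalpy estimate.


Q = m_sugar · 590 kJ/kg
Q = 1.46 · 590

861.4000 kJ


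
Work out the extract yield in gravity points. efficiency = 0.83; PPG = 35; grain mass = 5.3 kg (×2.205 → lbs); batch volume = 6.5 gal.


points = lbs × PPG × eff / vol
lbs = 5.3 × 2.205 = 11.6865
points = 11.6865 × 35 × 0.83 / 6.5

52.2297 points


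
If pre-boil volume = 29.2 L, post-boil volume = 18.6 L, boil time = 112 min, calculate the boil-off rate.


rate = (V_pre − V_post) / (t_min/60)
rate = (29.2 − 18.6) / (112/60)

5.6786 L/hr


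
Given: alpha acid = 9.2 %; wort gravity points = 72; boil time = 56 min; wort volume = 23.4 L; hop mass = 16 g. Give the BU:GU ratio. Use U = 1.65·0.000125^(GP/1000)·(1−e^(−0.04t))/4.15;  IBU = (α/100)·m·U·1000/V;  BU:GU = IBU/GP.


U = 1.65·0.000125^(72/1000)·(1−e^(−0.04·56))/4.15 = 0.1860
IBU = (9.2/100)·16·0.1860·1000/23.4 = 11.7009
BU:GU = 11.7009/72

0.1625


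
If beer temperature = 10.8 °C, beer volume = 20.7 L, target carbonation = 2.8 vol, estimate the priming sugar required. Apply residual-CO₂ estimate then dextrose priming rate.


residual = 14.695·(0.01821 + 0.09011·e^(−0.04·T));  sugar = (target − residual)·4.0·V
residual = 14.695·(0.01821 + 0.09011·e^(−0.04·10.8)) = 1.1273
sugar = (2.8 − 1.1273)·4.0·20.7

138.5031 g


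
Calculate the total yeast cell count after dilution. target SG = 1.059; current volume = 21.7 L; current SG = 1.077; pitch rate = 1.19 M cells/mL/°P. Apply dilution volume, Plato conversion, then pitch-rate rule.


V_w = V·((SG_c−1)/(SG_t−1)−1);  °P = 259 − 259/SG_t;  cells = rate·(V+V_w)·°P
V_w = 21.7·((1.077−1)/(1.059−1)−1) = 6.6203
V_final = 21.7 + 6.6203 = 28.3203
°P = 259 − 259/1.059 = 14.4297
cells = 1.19·28.3203·14.4297

486.2966 billion cells


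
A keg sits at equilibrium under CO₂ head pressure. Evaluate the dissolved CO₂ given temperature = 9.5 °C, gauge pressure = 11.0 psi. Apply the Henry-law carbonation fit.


vols = (P + 14.695)·(0.01821 + 0.09011·e^(−0.04·T))
vols = (11.0 + 14.695)·(0.01821 + 0.09011·e^(−0.04·9.5))

2.0513 volumes


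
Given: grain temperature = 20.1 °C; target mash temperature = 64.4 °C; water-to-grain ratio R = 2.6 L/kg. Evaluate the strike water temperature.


T_strike = (0.41/R)·(T_mash − T_grain) + T_mash
T_strike = (0.41/2.6)·(64.4 − 20.1) + 64.4

71.3858 °C


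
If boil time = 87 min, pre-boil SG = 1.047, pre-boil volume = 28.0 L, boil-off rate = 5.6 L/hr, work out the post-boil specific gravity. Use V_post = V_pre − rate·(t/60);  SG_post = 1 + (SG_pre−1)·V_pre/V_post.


V_post = 28.0 − 5.6·(87/60) = 19.8800
SG_post = 1 + (1.047 − 1)·28.0/19.8800

1.0662


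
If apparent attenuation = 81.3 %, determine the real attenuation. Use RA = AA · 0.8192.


RA = 81.3 · 0.8192

66.6010 %


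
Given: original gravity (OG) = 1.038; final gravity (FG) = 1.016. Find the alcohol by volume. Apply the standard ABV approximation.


ABV = (OG − FG) · 131.25
ABV = (1.038 − 1.016) · 131.25

2.8875 % ABV


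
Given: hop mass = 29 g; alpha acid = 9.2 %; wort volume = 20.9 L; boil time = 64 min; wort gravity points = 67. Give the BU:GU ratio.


U = 1.65·0.000125^(GP/1000)·(1−e^(−0.04t))/4.15;  IBU = (α/100)·m·U·1000/V;  BU:GU = IBU/GP
U = 1.65·0.000125^(67/1000)·(1−e^(−0.04·64))/4.15 = 0.2009
IBU = (9.2/100)·29·0.2009·1000/20.9 = 25.6464
BU:GU = 25.6464/67

0.3828


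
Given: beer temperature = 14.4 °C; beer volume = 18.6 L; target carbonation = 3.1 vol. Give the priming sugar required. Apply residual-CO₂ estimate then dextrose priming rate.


residual = 14.695·(0.01821 + 0.09011·e^(−0.04·T));  sugar = (target − residual)·4.0·V
residual = 14.695·(0.01821 + 0.09011·e^(−0.04·14.4)) = 1.0120
sugar = (3.1 − 1.0120)·4.0·18.6

155.3497 g


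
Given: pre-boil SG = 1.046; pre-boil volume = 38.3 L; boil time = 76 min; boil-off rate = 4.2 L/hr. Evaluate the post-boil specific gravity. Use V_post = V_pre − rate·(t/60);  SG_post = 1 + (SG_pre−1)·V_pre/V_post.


V_post = 38.3 − 4.2·(76/60) = 32.9800
SG_post = 1 + (1.046 − 1)·38.3/32.9800

1.0534


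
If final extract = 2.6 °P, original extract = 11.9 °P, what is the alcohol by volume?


SG = 259/(259 − P);  ABV = (OG − FG)·131.25
OG = 259/(259 − 11.9) = 1.0482
FG = 259/(259 − 2.6) = 1.0101
ABV = (1.0482 − 1.0101)·131.25

4.9899 % ABV


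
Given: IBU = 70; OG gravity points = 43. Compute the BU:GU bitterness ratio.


BU:GU = IBU / OG_points
BU:GU = 70 / 43

1.6279


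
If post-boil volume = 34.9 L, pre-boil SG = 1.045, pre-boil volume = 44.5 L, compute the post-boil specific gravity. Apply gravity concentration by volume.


SG_post = 1 + (SG_pre − 1)·V_pre/V_post
pts_pre = (1.045 − 1)·1000 = 45.0000
pts_post = 45.0000·44.5/34.9 = 57.3782
SG_post = 1 + 57.3782/1000

1.0574


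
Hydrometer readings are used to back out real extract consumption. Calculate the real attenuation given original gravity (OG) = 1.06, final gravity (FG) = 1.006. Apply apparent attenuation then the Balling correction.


AA = (OG−FG)/(OG−1)·100;  RA = AA·0.8192
AA = (1.06 − 1.006)/(1.06 − 1)·100 = 90.0000
RA = 90.0000·0.8192

73.7280 %


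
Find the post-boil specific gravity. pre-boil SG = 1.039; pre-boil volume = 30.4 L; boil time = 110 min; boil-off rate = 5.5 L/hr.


V_post = V_pre − rate·(t/60);  SG_post = 1 + (SG_pre−1)·V_pre/V_post
V_post = 30.4 − 5.5·(110/60) = 20.3167
SG_post = 1 + (1.039 − 1)·30.4/20.3167

1.0584


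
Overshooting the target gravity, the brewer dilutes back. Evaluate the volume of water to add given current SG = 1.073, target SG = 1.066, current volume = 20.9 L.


V_water = V·((SG_curr − 1)/(SG_target − 1) − 1)
V_water = 20.9·((1.073 − 1)/(1.066 − 1) − 1)

2.2167 L


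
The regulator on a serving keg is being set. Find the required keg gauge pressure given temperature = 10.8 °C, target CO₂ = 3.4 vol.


psi = vols/(0.01821 + 0.09011·e^(−0.04·T)) − 14.695
psi = 3.4/(0.01821 + 0.09011·e^(−0.04·10.8)) − 14.695

29.6276 psi


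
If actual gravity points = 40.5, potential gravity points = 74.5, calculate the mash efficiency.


efficiency = actual / potential × 100
efficiency = 40.5 / 74.5 × 100

54.3624 %


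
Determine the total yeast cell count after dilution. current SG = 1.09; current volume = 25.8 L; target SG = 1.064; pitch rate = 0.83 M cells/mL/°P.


V_w = V·((SG_c−1)/(SG_t−1)−1);  °P = 259 − 259/SG_t;  cells = rate·(V+V_w)·°P
V_w = 25.8·((1.09−1)/(1.064−1)−1) = 10.4813
V_final = 25.8 + 10.4813 = 36.2812
°P = 259 − 259/1.064 = 15.5789
cells = 0.83·36.2812·15.5789

469.1357 billion cells


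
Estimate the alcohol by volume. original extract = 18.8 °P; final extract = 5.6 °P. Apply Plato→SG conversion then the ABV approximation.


SG = 259/(259 − P);  ABV = (OG − FG)·131.25
OG = 259/(259 − 18.8) = 1.0783
FG = 259/(259 − 5.6) = 1.0221
ABV = (1.0783 − 1.0221)·131.25

7.3721 % ABV


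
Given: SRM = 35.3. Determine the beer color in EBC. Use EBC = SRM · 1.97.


EBC = 35.3 · 1.97

69.5410 EBC


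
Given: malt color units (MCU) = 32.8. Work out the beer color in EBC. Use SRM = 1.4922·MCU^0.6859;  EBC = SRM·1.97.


SRM = 1.4922·32.8^0.6859 = 16.3518
EBC = 16.3518·1.97

32.2130 EBC


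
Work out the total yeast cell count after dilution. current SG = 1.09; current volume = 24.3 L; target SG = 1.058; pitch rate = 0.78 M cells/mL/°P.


V_w = V·((SG_c−1)/(SG_t−1)−1);  °P = 259 − 259/SG_t;  cells = rate·(V+V_w)·°P
V_w = 24.3·((1.09−1)/(1.058−1)−1) = 13.4069
V_final = 24.3 + 13.4069 = 37.7069
°P = 259 − 259/1.058 = 14.1985
cells = 0.78·37.7069·14.1985

417.5971 billion cells


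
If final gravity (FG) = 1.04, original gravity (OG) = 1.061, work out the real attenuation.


AA = (OG−FG)/(OG−1)·100;  RA = AA·0.8192
AA = (1.061 − 1.04)/(1.061 − 1)·100 = 34.4262
RA = 34.4262·0.8192

28.2020 %


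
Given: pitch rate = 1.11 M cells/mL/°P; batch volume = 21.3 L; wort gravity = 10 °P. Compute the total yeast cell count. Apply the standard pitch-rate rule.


cells (billions) = rate · V_L · °P
cells = 1.11 · 21.3 · 10

236.4300 billion cells


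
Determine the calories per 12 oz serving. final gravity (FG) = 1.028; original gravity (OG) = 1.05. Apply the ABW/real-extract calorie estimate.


ABW = (OG−FG)·131.25·0.79/FG;  °P = 259 − 259/SG (for OG→OE and FG→AE);  RE = 0.1808·OE + 0.8192·AE;  Cal = (6.9·ABW + 4·(RE−0.1))·FG·3.55
ABW = (1.05 − 1.028)·131.25·0.79/1.028 = 2.2190
OE = 259 − 259/1.05 = 12.3333 °P
AE = 259 − 259/1.028 = 7.0545 °P
RE = 0.1808·12.3333 + 0.8192·7.0545 = 8.0089 °P
Cal = (6.9·2.2190 + 4·(8.0089−0.1))·1.028·3.55

171.3270 kcal


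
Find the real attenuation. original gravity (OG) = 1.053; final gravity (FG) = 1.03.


AA = (OG−FG)/(OG−1)·100;  RA = AA·0.8192
AA = (1.053 − 1.03)/(1.053 − 1)·100 = 43.3962
RA = 43.3962·0.8192

35.5502 %


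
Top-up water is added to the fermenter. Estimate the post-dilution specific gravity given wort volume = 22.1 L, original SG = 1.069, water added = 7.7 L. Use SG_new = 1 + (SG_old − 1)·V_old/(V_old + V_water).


pts = (1.069 − 1)·1000·22.1/(22.1 + 7.7) = 51.1711
SG_new = 1 + 51.1711/1000

1.0512


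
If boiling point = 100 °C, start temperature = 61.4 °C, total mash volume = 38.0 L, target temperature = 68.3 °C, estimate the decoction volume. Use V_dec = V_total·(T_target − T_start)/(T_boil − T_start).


V_dec = 38.0·(68.3 − 61.4)/(100 − 61.4)

6.7927 L


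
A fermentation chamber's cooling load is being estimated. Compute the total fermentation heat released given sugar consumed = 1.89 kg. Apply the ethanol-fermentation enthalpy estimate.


Q = m_sugar · 590 kJ/kg
Q = 1.89 · 590

1115.1000 kJ


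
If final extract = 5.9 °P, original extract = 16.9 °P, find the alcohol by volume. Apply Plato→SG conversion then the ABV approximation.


SG = 259/(259 − P);  ABV = (OG − FG)·131.25
OG = 259/(259 − 16.9) = 1.0698
FG = 259/(259 − 5.9) = 1.0233
ABV = (1.0698 − 1.0233)·131.25

6.1025 % ABV


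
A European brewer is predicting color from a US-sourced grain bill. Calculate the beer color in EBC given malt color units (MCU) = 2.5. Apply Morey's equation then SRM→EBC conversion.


SRM = 1.4922·MCU^0.6859;  EBC = SRM·1.97
SRM = 1.4922·2.5^0.6859 = 2.7975
EBC = 2.7975·1.97

5.5111 EBC


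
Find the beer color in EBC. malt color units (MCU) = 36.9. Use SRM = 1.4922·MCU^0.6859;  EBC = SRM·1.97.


SRM = 1.4922·36.9^0.6859 = 17.7276
EBC = 17.7276·1.97

34.9234 EBC


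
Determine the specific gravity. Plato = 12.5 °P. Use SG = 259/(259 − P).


SG = 259/(259 − 12.5)

1.0507


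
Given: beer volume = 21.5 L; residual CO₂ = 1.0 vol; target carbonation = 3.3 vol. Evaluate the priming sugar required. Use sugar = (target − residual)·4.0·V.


sugar = (3.3 − 1.0)·4.0·21.5

197.8000 g


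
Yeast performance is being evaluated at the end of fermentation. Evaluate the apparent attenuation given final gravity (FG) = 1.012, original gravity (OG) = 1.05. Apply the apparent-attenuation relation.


AA = (OG − FG)/(OG − 1) · 100
AA = (1.05 − 1.012)/(1.05 − 1) · 100

76.0000 %


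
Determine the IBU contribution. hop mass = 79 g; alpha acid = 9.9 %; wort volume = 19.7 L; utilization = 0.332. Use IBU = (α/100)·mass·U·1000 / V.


IBU = (9.9/100)·79·0.332·1000 / 19.7

131.8057 IBU


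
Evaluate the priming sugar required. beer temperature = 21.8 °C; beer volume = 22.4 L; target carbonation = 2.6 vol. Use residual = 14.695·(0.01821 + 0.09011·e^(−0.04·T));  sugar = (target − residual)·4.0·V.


residual = 14.695·(0.01821 + 0.09011·e^(−0.04·21.8)) = 0.8212
sugar = (2.6 − 0.8212)·4.0·22.4

159.3761 g


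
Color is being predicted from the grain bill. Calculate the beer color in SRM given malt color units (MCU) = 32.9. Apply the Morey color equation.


SRM = 1.4922 · MCU^0.6859
SRM = 1.4922 · 32.9^0.6859

16.3860 SRM


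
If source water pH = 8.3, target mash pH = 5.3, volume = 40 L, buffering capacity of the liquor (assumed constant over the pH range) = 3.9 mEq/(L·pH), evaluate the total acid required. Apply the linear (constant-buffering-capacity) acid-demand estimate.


acid = buffering capacity · (pH_source − pH_target) · V
acid = 3.9 · (8.3 − 5.3) · 40

468.0000 mEq


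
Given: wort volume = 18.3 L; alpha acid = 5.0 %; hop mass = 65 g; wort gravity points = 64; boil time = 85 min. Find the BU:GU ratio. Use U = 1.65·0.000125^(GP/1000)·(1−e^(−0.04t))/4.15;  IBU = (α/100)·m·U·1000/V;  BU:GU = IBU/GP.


U = 1.65·0.000125^(64/1000)·(1−e^(−0.04·85))/4.15 = 0.2162
IBU = (5.0/100)·65·0.2162·1000/18.3 = 38.3998
BU:GU = 38.3998/64

0.6000


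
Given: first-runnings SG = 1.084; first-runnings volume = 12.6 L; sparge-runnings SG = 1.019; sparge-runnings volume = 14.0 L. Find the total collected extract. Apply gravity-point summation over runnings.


total = Σ (SG_i − 1)·1000·V_i
first = (1.084 − 1)·1000·12.6 = 1058.4000
sparge = (1.019 − 1)·1000·14.0 = 266.0000
total = 1058.4000 + 266.0000

1324.4000 gravity·L


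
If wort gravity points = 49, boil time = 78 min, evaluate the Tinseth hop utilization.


U = 1.65·0.000125^(GP/1000) · (1 − e^(−0.04·t))/4.15
bigness = 1.65·0.000125^(49/1000) = 1.0623
boil_factor = (1 − e^(−0.04·78))/4.15 = 0.2303
U = 1.0623 · 0.2303

0.2447


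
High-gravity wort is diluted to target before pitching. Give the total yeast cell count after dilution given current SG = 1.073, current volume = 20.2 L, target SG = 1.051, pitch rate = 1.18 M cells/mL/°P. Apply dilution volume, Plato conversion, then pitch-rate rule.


V_w = V·((SG_c−1)/(SG_t−1)−1);  °P = 259 − 259/SG_t;  cells = rate·(V+V_w)·°P
V_w = 20.2·((1.073−1)/(1.051−1)−1) = 8.7137
V_final = 20.2 + 8.7137 = 28.9137
°P = 259 − 259/1.051 = 12.5680
cells = 1.18·28.9137·12.5680

428.7985 billion cells


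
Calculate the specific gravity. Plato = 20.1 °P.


SG = 259/(259 − P)
SG = 259/(259 − 20.1)

1.0841


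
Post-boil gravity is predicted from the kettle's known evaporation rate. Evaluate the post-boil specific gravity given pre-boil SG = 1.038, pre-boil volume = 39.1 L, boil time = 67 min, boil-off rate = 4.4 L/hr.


V_post = V_pre − rate·(t/60);  SG_post = 1 + (SG_pre−1)·V_pre/V_post
V_post = 39.1 − 4.4·(67/60) = 34.1867
SG_post = 1 + (1.038 − 1)·39.1/34.1867

1.0435


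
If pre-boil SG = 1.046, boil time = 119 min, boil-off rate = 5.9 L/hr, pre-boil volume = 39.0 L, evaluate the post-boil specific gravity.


V_post = V_pre − rate·(t/60);  SG_post = 1 + (SG_pre−1)·V_pre/V_post
V_post = 39.0 − 5.9·(119/60) = 27.2983
SG_post = 1 + (1.046 − 1)·39.0/27.2983

1.0657


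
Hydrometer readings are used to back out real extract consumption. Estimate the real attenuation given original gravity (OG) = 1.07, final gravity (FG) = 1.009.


AA = (OG−FG)/(OG−1)·100;  RA = AA·0.8192
AA = (1.07 − 1.009)/(1.07 − 1)·100 = 87.1429
RA = 87.1429·0.8192

71.3874 %


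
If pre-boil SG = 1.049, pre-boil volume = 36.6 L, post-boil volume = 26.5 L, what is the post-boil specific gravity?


SG_post = 1 + (SG_pre − 1)·V_pre/V_post
pts_pre = (1.049 − 1)·1000 = 49.0000
pts_post = 49.0000·36.6/26.5 = 67.6755
SG_post = 1 + 67.6755/1000

1.0677


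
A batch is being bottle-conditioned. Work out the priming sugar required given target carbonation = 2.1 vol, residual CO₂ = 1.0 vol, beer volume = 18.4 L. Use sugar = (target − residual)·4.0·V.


sugar = (2.1 − 1.0)·4.0·18.4

80.9600 g


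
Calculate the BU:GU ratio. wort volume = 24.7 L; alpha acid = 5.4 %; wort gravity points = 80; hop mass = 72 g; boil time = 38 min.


U = 1.65·0.000125^(GP/1000)·(1−e^(−0.04t))/4.15;  IBU = (α/100)·m·U·1000/V;  BU:GU = IBU/GP
U = 1.65·0.000125^(80/1000)·(1−e^(−0.04·38))/4.15 = 0.1514
IBU = (5.4/100)·72·0.1514·1000/24.7 = 23.8248
BU:GU = 23.8248/80

0.2978


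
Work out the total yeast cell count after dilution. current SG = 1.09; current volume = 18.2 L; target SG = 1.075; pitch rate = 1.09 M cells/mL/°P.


V_w = V·((SG_c−1)/(SG_t−1)−1);  °P = 259 − 259/SG_t;  cells = rate·(V+V_w)·°P
V_w = 18.2·((1.09−1)/(1.075−1)−1) = 3.6400
V_final = 18.2 + 3.6400 = 21.8400
°P = 259 − 259/1.075 = 18.0698
cells = 1.09·21.8400·18.0698

430.1617 billion cells


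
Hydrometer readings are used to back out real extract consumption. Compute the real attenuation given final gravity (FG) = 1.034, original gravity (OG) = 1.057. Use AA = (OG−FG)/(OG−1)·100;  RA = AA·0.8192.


AA = (1.057 − 1.034)/(1.057 − 1)·100 = 40.3509
RA = 40.3509·0.8192

33.0554 %


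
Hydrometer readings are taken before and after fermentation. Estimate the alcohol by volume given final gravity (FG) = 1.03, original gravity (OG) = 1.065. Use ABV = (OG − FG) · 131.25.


ABV = (1.065 − 1.03) · 131.25

4.5937 % ABV


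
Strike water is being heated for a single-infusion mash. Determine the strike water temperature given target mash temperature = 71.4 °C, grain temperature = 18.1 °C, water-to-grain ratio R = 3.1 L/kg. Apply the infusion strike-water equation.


T_strike = (0.41/R)·(T_mash − T_grain) + T_mash
T_strike = (0.41/3.1)·(71.4 − 18.1) + 71.4

78.4494 °C


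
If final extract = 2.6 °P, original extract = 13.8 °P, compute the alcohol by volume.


SG = 259/(259 − P);  ABV = (OG − FG)·131.25
OG = 259/(259 − 13.8) = 1.0563
FG = 259/(259 − 2.6) = 1.0101
ABV = (1.0563 − 1.0101)·131.25

6.0559 % ABV


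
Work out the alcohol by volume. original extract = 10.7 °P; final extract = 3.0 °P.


SG = 259/(259 − P);  ABV = (OG − FG)·131.25
OG = 259/(259 − 10.7) = 1.0431
FG = 259/(259 − 3.0) = 1.0117
ABV = (1.0431 − 1.0117)·131.25

4.1179 % ABV


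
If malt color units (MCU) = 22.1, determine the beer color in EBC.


SRM = 1.4922·MCU^0.6859;  EBC = SRM·1.97
SRM = 1.4922·22.1^0.6859 = 12.4723
EBC = 12.4723·1.97

24.5704 EBC


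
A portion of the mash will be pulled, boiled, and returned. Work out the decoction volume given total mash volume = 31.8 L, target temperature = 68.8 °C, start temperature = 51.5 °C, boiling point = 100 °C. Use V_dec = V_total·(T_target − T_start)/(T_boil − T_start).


V_dec = 31.8·(68.8 − 51.5)/(100 − 51.5)

11.3431 L


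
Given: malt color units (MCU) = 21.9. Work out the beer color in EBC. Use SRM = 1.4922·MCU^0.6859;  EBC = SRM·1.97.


SRM = 1.4922·21.9^0.6859 = 12.3947
EBC = 12.3947·1.97

24.4177 EBC


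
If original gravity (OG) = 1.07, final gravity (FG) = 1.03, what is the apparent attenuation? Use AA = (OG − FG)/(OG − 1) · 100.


AA = (1.07 − 1.03)/(1.07 − 1) · 100

57.1429 %


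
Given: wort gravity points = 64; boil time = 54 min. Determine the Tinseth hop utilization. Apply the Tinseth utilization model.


U = 1.65·0.000125^(GP/1000) · (1 − e^(−0.04·t))/4.15
bigness = 1.65·0.000125^(64/1000) = 0.9283
boil_factor = (1 − e^(−0.04·54))/4.15 = 0.2132
U = 0.9283 · 0.2132

0.1979


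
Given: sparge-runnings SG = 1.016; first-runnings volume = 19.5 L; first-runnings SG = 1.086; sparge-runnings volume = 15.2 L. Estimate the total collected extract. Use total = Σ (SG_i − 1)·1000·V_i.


first = (1.086 − 1)·1000·19.5 = 1677.0000
sparge = (1.016 − 1)·1000·15.2 = 243.2000
total = 1677.0000 + 243.2000

1920.2000 gravity·L


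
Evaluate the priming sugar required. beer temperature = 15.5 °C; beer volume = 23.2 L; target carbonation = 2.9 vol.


residual = 14.695·(0.01821 + 0.09011·e^(−0.04·T));  sugar = (target − residual)·4.0·V
residual = 14.695·(0.01821 + 0.09011·e^(−0.04·15.5)) = 0.9799
sugar = (2.9 − 0.9799)·4.0·23.2

178.1831 g


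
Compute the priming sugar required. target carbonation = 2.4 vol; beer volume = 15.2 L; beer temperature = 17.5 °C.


residual = 14.695·(0.01821 + 0.09011·e^(−0.04·T));  sugar = (target − residual)·4.0·V
residual = 14.695·(0.01821 + 0.09011·e^(−0.04·17.5)) = 0.9252
sugar = (2.4 − 0.9252)·4.0·15.2

89.6704 g


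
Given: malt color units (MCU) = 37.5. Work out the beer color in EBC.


SRM = 1.4922·MCU^0.6859;  EBC = SRM·1.97
SRM = 1.4922·37.5^0.6859 = 17.9248
EBC = 17.9248·1.97

35.3119 EBC


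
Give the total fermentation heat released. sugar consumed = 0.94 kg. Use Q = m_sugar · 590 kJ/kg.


Q = 0.94 · 590

554.6000 kJ


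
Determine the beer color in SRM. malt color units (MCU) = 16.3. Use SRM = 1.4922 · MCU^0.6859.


SRM = 1.4922 · 16.3^0.6859

10.1220 SRM


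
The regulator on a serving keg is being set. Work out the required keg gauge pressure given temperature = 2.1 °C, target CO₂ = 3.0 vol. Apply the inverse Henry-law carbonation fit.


psi = vols/(0.01821 + 0.09011·e^(−0.04·T)) − 14.695
psi = 3.0/(0.01821 + 0.09011·e^(−0.04·2.1)) − 14.695

14.9903 psi


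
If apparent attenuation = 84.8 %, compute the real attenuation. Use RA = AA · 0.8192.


RA = 84.8 · 0.8192

69.4682 %


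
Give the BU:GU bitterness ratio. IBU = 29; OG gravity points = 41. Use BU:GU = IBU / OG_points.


BU:GU = 29 / 41

0.7073


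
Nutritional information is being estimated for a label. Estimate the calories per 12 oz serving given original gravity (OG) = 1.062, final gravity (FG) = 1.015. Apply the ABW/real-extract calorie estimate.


ABW = (OG−FG)·131.25·0.79/FG;  °P = 259 − 259/SG (for OG→OE and FG→AE);  RE = 0.1808·OE + 0.8192·AE;  Cal = (6.9·ABW + 4·(RE−0.1))·FG·3.55
ABW = (1.062 − 1.015)·131.25·0.79/1.015 = 4.8013
OE = 259 − 259/1.062 = 15.1205 °P
AE = 259 − 259/1.015 = 3.8276 °P
RE = 0.1808·15.1205 + 0.8192·3.8276 = 5.8693 °P
Cal = (6.9·4.8013 + 4·(5.8693−0.1))·1.015·3.55

202.5254 kcal


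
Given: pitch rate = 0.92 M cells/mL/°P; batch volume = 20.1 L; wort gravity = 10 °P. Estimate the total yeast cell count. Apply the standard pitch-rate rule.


cells (billions) = rate · V_L · °P
cells = 0.92 · 20.1 · 10

184.9200 billion cells


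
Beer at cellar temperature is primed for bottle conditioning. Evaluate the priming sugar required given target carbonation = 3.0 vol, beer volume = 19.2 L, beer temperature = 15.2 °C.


residual = 14.695·(0.01821 + 0.09011·e^(−0.04·T));  sugar = (target − residual)·4.0·V
residual = 14.695·(0.01821 + 0.09011·e^(−0.04·15.2)) = 0.9885
sugar = (3.0 − 0.9885)·4.0·19.2

154.4814 g


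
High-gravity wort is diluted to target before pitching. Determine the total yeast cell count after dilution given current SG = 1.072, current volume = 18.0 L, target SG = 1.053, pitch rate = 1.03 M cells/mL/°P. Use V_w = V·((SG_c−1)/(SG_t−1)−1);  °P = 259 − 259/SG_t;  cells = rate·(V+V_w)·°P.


V_w = 18.0·((1.072−1)/(1.053−1)−1) = 6.4528
V_final = 18.0 + 6.4528 = 24.4528
°P = 259 − 259/1.053 = 13.0361
cells = 1.03·24.4528·13.0361

328.3323 billion cells


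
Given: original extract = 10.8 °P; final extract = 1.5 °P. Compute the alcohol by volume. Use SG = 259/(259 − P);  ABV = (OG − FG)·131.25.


OG = 259/(259 − 10.8) = 1.0435
FG = 259/(259 − 1.5) = 1.0058
ABV = (1.0435 − 1.0058)·131.25

4.9466 % ABV


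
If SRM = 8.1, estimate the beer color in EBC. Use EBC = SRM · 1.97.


EBC = 8.1 · 1.97

15.9570 EBC


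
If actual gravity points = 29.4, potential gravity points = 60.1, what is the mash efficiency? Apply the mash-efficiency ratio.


efficiency = actual / potential × 100
efficiency = 29.4 / 60.1 × 100

48.9185 %


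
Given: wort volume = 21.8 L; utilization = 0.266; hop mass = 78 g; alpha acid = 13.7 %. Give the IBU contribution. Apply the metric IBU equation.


IBU = (α/100)·mass·U·1000 / V
IBU = (13.7/100)·78·0.266·1000 / 21.8

130.3888 IBU


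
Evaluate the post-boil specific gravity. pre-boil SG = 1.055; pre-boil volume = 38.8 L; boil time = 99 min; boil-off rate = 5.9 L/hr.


V_post = V_pre − rate·(t/60);  SG_post = 1 + (SG_pre−1)·V_pre/V_post
V_post = 38.8 − 5.9·(99/60) = 29.0650
SG_post = 1 + (1.055 − 1)·38.8/29.0650

1.0734


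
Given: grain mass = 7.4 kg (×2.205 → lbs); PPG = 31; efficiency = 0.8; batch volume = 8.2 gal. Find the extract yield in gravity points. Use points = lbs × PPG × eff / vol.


lbs = 7.4 × 2.205 = 16.3170
points = 16.3170 × 31 × 0.8 / 8.2

49.3490 points


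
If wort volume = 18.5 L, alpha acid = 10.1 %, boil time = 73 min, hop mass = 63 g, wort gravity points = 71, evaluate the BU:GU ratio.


U = 1.65·0.000125^(GP/1000)·(1−e^(−0.04t))/4.15;  IBU = (α/100)·m·U·1000/V;  BU:GU = IBU/GP
U = 1.65·0.000125^(71/1000)·(1−e^(−0.04·73))/4.15 = 0.1987
IBU = (10.1/100)·63·0.1987·1000/18.5 = 68.3484
BU:GU = 68.3484/71

0.9627


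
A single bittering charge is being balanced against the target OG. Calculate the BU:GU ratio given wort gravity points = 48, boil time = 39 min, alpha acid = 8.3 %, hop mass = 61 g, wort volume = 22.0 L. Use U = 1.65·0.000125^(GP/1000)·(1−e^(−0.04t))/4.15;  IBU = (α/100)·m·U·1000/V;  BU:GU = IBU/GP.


U = 1.65·0.000125^(48/1000)·(1−e^(−0.04·39))/4.15 = 0.2040
IBU = (8.3/100)·61·0.2040·1000/22.0 = 46.9489
BU:GU = 46.9489/48

0.9781


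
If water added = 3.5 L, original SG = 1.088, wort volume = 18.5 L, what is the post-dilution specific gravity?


SG_new = 1 + (SG_old − 1)·V_old/(V_old + V_water)
pts = (1.088 − 1)·1000·18.5/(18.5 + 3.5) = 74.0000
SG_new = 1 + 74.0000/1000

1.0740


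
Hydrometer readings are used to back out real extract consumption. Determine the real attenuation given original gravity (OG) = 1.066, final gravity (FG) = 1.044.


AA = (OG−FG)/(OG−1)·100;  RA = AA·0.8192
AA = (1.066 − 1.044)/(1.066 − 1)·100 = 33.3333
RA = 33.3333·0.8192

27.3067 %


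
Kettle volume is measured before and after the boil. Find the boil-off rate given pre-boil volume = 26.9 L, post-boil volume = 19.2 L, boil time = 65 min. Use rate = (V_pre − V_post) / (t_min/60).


rate = (26.9 − 19.2) / (65/60)

7.1077 L/hr


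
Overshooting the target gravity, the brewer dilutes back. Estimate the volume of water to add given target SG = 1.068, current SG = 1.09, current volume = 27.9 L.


V_water = V·((SG_curr − 1)/(SG_target − 1) − 1)
V_water = 27.9·((1.09 − 1)/(1.068 − 1) − 1)

9.0265 L


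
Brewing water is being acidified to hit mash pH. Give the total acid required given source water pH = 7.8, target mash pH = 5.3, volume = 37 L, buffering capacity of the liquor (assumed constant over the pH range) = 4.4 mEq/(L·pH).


acid = buffering capacity · (pH_source − pH_target) · V
acid = 4.4 · (7.8 − 5.3) · 37

407.0000 mEq
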